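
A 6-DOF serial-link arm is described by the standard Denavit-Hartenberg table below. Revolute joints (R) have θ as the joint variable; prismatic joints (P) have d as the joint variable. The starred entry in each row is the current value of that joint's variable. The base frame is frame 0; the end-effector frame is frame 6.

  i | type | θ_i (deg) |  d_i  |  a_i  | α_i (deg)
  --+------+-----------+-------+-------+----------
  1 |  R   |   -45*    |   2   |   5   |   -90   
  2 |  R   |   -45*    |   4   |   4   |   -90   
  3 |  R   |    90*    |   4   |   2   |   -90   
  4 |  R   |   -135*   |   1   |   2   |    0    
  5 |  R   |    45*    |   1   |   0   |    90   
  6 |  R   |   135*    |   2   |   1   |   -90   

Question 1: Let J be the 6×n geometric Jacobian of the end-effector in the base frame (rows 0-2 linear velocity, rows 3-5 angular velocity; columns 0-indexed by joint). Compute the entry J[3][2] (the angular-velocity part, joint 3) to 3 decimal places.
0.500

axis z_2 = (0.5000,-0.5000,-0.7071); lever o_n−o_2 = (2.0000,-0.0000,-5.2426)
cross product → J_v[:, 2] = (2.6213,1.2071,1.0000)
J_ω[:, 2] = z_2
entry J[3][2] = 0.5000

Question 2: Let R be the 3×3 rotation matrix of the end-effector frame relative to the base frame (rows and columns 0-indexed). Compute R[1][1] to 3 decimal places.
End-effector y-axis (col 1 of R) = (-0.7071,-0.7071,0.0000)
R[1][1] = -0.7071

-0.707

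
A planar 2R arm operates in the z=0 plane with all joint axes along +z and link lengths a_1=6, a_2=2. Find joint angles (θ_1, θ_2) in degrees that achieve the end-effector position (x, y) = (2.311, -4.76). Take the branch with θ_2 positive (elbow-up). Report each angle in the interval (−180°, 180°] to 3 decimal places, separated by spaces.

-83.210 120.005

cos θ_2 = (27.9983−6²−2²)/(2·6·2) = -0.5001; θ_2 = 120.0046° (elbow-up)
β = atan2(-4.7600,2.3110) = -64.1032°; ψ = atan2(1.7320,4.9999) = 19.1063°
θ_1 = β − ψ = -83.2095°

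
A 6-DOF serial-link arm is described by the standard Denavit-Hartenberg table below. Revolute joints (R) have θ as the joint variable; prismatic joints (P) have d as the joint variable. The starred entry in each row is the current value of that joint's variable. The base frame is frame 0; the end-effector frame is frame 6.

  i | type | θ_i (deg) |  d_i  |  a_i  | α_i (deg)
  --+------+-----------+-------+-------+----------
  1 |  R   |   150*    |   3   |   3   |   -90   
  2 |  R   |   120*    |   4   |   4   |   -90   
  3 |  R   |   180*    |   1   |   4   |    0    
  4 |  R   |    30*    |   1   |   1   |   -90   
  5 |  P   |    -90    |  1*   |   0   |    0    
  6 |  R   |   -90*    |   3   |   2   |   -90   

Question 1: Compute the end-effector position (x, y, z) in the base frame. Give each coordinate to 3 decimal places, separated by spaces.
after link 1: o_1 = (-2.5981, 1.5000, 3.0000)
after link 2: o_2 = (-2.8660, -2.9641, -0.4641)
after link 3: o_3 = (-3.8481, -2.3971, 3.5000)
after link 4: o_4 = (-3.7231, -3.0466, 4.7500)
after link 5: o_5 = (-3.9396, -3.9216, 4.3170)
after link 6: o_6 = (-3.3391, -6.1136, 1.5179)

-3.339 -6.114 1.518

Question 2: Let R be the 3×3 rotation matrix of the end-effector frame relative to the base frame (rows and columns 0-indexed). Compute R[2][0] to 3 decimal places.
End-effector x-axis (col 0 of R) = (0.6250,0.2165,-0.7500)
R[2][0] = -0.7500

-0.750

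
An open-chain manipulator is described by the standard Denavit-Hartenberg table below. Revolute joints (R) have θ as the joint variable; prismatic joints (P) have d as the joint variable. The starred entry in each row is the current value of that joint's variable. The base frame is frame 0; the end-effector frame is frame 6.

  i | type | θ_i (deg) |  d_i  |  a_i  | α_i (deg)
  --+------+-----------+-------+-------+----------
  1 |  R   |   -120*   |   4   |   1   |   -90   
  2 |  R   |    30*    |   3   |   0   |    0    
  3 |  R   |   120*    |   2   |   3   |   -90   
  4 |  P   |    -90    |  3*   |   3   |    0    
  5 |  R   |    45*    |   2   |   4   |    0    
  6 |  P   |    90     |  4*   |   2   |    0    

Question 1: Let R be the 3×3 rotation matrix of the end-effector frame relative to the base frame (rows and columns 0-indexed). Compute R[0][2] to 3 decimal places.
0.250

End-effector z-axis (col 2 of R) = (0.2500,0.4330,0.8660)
R[0][2] = 0.2500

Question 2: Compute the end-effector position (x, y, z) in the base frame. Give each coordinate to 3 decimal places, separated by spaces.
after link 1: o_1 = (-0.5000, -0.8660, 4.0000)
after link 2: o_2 = (2.0981, -2.3660, 4.0000)
after link 3: o_3 = (5.1292, -1.1160, 2.5000)
after link 4: o_4 = (8.4772, -1.3170, 5.0981)
after link 5: o_5 = (12.6515, 0.2561, 5.4159)
after link 6: o_6 = (13.0391, 3.7560, 8.1729)

13.039 3.756 8.173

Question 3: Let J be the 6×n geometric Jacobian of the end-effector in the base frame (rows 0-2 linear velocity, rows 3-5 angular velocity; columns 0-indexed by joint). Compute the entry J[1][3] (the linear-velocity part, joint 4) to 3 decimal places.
0.433

prismatic axis z_3 = (0.2500,0.4330,0.8660)
J_v[:, 3] = z_3; J_ω[:, 3] = (0,0,0)
entry J[1][3] = 0.4330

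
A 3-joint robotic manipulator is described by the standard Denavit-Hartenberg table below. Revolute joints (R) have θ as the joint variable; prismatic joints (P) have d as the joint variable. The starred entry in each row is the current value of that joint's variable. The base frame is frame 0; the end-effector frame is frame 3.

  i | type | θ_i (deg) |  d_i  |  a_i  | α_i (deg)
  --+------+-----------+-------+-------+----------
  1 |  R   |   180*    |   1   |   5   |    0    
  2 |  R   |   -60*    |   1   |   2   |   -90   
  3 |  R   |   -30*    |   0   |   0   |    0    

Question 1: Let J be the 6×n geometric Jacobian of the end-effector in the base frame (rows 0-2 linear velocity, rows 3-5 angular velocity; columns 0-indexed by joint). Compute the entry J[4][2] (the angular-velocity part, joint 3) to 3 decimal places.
axis z_2 = (-0.8660,-0.5000,0.0000); lever o_n−o_2 = (0.0000,0.0000,0.0000)
cross product → J_v[:, 2] = (-0.0000,0.0000,0.0000)
J_ω[:, 2] = z_2
entry J[4][2] = -0.5000

-0.500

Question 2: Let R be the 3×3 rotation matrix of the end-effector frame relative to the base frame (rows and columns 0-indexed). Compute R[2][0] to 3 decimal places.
End-effector x-axis (col 0 of R) = (-0.4330,0.7500,0.5000)
R[2][0] = 0.5000

0.500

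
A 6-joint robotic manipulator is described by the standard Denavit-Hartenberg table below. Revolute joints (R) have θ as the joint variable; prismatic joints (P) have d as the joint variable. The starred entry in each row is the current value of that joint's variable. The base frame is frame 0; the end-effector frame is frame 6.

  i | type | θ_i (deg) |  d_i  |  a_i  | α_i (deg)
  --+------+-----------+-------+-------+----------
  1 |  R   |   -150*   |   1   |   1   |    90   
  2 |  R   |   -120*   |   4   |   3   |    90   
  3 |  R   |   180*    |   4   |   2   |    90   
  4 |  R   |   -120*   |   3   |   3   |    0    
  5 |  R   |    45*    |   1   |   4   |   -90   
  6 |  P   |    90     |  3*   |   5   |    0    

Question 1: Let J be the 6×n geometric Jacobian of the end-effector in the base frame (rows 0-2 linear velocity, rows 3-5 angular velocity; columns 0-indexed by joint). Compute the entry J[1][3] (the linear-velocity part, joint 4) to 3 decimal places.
-0.368

axis z_3 = (-0.5000,0.8660,-0.0000); lever o_n−o_3 = (-4.8175,-3.9361,-0.7356)
cross product → J_v[:, 3] = (-0.6370,-0.3678,6.1402)
J_ω[:, 3] = z_3
entry J[1][3] = -0.3678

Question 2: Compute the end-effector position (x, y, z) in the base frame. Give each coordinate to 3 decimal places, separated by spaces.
after link 1: o_1 = (-0.8660, -0.5000, 1.0000)
after link 2: o_2 = (-1.5670, 3.7141, -1.5981)
after link 3: o_3 = (0.5670, 4.9462, 2.1340)
after link 4: o_4 = (-2.2321, 6.7942, -0.4641)
after link 5: o_5 = (-6.0781, 5.7284, -1.4994)
after link 6: o_6 = (-4.2505, 1.0100, 1.3984)

-4.251 1.010 1.398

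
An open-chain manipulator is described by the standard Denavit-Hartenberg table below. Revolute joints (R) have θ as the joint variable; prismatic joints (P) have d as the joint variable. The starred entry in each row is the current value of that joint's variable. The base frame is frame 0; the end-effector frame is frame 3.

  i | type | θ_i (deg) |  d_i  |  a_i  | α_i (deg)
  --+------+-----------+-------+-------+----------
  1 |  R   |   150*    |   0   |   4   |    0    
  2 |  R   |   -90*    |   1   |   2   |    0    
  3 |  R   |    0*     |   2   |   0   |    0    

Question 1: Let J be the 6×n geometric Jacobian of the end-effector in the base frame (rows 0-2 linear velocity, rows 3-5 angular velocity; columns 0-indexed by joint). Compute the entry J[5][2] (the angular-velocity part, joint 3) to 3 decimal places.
1.000

axis z_2 = (0.0000,0.0000,1.0000); lever o_n−o_2 = (0.0000,0.0000,2.0000)
cross product → J_v[:, 2] = (0.0000,0.0000,0.0000)
J_ω[:, 2] = z_2
entry J[5][2] = 1.0000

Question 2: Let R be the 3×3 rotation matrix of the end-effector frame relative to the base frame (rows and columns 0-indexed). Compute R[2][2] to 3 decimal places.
End-effector z-axis (col 2 of R) = (0.0000,0.0000,1.0000)
R[2][2] = 1.0000

1.000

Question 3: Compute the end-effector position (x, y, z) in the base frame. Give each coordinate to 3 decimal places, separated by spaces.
-2.464 3.732 3.000

after link 1: o_1 = (-3.4641, 2.0000, 0.0000)
after link 2: o_2 = (-2.4641, 3.7321, 1.0000)
after link 3: o_3 = (-2.4641, 3.7321, 3.0000)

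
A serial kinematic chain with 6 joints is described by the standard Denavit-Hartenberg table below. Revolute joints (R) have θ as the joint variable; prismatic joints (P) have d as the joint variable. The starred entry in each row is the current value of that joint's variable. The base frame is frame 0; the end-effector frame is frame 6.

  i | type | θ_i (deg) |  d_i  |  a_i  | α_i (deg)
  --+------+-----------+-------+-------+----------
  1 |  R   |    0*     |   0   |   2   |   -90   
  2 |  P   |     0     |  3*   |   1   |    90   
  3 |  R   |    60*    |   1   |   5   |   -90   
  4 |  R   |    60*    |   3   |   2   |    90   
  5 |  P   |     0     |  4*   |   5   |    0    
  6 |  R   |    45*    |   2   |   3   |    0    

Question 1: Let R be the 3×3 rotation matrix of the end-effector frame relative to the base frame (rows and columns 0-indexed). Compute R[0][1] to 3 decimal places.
-0.789

End-effector y-axis (col 1 of R) = (-0.7891,0.0474,0.6124)
R[0][1] = -0.7891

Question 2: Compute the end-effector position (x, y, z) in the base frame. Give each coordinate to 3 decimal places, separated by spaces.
5.943 18.340 -3.899

after link 1: o_1 = (2.0000, 0.0000, 0.0000)
after link 2: o_2 = (3.0000, 3.0000, 0.0000)
after link 3: o_3 = (5.5000, 7.3301, 1.0000)
after link 4: o_4 = (3.4019, 9.6962, -0.7321)
after link 5: o_5 = (6.3840, 14.8612, -3.0622)
after link 6: o_6 = (5.9432, 18.3404, -3.8993)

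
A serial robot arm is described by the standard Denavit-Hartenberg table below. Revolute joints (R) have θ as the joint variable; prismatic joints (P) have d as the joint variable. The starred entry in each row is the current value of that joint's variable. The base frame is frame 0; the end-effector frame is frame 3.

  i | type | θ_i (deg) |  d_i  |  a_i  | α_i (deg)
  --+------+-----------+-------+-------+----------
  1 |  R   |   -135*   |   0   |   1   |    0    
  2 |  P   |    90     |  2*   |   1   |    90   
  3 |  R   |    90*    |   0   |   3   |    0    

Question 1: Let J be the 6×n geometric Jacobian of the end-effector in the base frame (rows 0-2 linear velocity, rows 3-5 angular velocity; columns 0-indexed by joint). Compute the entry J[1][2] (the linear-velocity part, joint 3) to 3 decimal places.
axis z_2 = (-0.7071,-0.7071,0.0000); lever o_n−o_2 = (0.0000,0.0000,3.0000)
cross product → J_v[:, 2] = (-2.1213,2.1213,0.0000)
J_ω[:, 2] = z_2
entry J[1][2] = 2.1213

2.121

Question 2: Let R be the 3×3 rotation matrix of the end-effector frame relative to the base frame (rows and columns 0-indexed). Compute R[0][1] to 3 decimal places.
End-effector y-axis (col 1 of R) = (-0.7071,0.7071,0.0000)
R[0][1] = -0.7071

-0.707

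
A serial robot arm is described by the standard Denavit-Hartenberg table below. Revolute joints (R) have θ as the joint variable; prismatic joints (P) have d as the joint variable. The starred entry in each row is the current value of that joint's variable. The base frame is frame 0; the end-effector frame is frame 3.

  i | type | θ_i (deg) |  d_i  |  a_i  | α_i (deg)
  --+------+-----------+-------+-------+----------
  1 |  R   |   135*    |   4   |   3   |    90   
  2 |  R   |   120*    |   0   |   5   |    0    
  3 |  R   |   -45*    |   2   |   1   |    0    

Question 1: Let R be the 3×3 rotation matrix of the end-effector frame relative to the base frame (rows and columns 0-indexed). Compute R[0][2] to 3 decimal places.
End-effector z-axis (col 2 of R) = (0.7071,0.7071,0.0000)
R[0][2] = 0.7071

0.707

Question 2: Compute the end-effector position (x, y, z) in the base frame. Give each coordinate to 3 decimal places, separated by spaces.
0.878 1.951 9.296

after link 1: o_1 = (-2.1213, 2.1213, 4.0000)
after link 2: o_2 = (-0.3536, 0.3536, 8.3301)
after link 3: o_3 = (0.8776, 1.9508, 9.2961)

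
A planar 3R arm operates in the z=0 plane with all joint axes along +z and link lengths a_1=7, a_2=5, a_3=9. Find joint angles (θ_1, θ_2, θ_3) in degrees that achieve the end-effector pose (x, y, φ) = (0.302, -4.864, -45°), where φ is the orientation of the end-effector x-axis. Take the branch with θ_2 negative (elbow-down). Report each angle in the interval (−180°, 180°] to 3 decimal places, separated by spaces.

wrist centre = target − a_3·(cos φ, sin φ) = (-6.0620, 1.5000)
cos θ_2 = (38.9973−7²−5²)/(2·7·5) = -0.5000; θ_2 = -120.0026° (elbow-down)
β = atan2(1.5000,-6.0620) = 166.1020°; ψ = atan2(-4.3300,4.4998) = -43.8984°
θ_1 = β − ψ = 210.0004°
θ_3 = φ − θ_1 − θ_2 = -134.9978° (wrapped to (-180°,180°])

-150.000 -120.003 -134.998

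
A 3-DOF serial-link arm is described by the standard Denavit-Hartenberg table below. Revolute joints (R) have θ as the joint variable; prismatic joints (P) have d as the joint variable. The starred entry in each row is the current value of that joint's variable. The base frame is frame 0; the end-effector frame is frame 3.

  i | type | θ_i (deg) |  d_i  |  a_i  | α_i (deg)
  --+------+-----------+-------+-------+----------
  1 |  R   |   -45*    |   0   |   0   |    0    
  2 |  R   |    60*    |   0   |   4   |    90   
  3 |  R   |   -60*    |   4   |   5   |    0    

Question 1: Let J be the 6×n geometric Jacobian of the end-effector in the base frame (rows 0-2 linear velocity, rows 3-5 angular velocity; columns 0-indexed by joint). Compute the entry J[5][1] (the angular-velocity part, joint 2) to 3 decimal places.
axis z_1 = (0.0000,0.0000,1.0000); lever o_n−o_1 = (7.3138,-2.1814,-4.3301)
cross product → J_v[:, 1] = (2.1814,7.3138,-0.0000)
J_ω[:, 1] = z_1
entry J[5][1] = 1.0000

1.000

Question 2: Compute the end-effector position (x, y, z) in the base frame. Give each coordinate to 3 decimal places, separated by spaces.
after link 1: o_1 = (0.0000, 0.0000, 0.0000)
after link 2: o_2 = (3.8637, 1.0353, 0.0000)
after link 3: o_3 = (7.3138, -2.1814, -4.3301)

7.314 -2.181 -4.330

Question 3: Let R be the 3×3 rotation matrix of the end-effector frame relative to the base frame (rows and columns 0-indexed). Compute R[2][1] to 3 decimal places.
End-effector y-axis (col 1 of R) = (0.8365,0.2241,0.5000)
R[2][1] = 0.5000

0.500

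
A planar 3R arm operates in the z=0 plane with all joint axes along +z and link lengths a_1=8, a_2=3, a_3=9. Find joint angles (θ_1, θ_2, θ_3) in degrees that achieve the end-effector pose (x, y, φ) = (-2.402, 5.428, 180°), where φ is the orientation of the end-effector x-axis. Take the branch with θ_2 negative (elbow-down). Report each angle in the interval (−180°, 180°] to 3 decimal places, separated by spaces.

wrist centre = target − a_3·(cos φ, sin φ) = (6.5980, 5.4280)
cos θ_2 = (72.9968−8²−3²)/(2·8·3) = -0.0001; θ_2 = -90.0038° (elbow-down)
β = atan2(5.4280,6.5980) = 39.4432°; ψ = atan2(-3.0000,7.9998) = -20.5565°
θ_1 = β − ψ = 59.9997°
θ_3 = φ − θ_1 − θ_2 = -149.9959° (wrapped to (-180°,180°])

60.000 -90.004 -149.996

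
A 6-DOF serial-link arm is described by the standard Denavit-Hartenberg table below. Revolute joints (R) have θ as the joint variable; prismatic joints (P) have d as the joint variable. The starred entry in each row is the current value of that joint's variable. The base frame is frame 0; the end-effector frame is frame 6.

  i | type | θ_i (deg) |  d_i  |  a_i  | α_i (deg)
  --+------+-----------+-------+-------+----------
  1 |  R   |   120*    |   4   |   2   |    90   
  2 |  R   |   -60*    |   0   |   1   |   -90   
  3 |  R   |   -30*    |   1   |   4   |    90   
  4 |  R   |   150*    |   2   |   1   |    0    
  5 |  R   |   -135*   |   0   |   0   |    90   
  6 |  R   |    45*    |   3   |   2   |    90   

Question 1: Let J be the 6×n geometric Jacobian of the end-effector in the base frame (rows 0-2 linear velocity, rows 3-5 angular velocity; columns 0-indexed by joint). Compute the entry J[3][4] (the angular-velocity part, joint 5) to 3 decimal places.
0.875

axis z_4 = (0.8750,0.2165,0.4330); lever o_n−o_4 = (2.7976,-0.2536,-2.2604)
cross product → J_v[:, 4] = (-0.3796,3.1892,-0.8276)
J_ω[:, 4] = z_4
entry J[3][4] = 0.8750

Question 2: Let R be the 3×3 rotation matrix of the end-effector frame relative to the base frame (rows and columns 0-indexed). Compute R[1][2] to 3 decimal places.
End-effector z-axis (col 2 of R) = (-0.5501,0.4110,-0.7269)
R[1][2] = 0.4110

0.411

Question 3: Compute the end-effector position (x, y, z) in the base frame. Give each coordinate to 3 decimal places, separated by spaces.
3.327 5.428 0.139

after link 1: o_1 = (-1.0000, 1.7321, 4.0000)
after link 2: o_2 = (-1.2500, 2.1651, 3.1340)
after link 3: o_3 = (-0.8170, 5.4151, 0.6340)
after link 4: o_4 = (0.5290, 5.6818, 2.3995)
after link 5: o_5 = (0.5290, 5.6818, 2.3995)
after link 6: o_6 = (3.3266, 5.4282, 0.1392)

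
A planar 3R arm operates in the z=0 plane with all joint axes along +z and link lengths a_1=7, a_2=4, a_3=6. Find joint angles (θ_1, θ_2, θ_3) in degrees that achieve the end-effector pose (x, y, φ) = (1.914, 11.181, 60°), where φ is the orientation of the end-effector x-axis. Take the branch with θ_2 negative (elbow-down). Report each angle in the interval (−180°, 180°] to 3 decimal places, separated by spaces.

wrist centre = target − a_3·(cos φ, sin φ) = (-1.0860, 5.9848)
cos θ_2 = (36.9978−7²−4²)/(2·7·4) = -0.5000; θ_2 = -120.0026° (elbow-down)
β = atan2(5.9848,-1.0860) = 100.2849°; ψ = atan2(-3.4640,4.9998) = -34.7151°
θ_1 = β − ψ = 135.0000°
θ_3 = φ − θ_1 − θ_2 = 45.0026° (wrapped to (-180°,180°])

135.000 -120.003 45.003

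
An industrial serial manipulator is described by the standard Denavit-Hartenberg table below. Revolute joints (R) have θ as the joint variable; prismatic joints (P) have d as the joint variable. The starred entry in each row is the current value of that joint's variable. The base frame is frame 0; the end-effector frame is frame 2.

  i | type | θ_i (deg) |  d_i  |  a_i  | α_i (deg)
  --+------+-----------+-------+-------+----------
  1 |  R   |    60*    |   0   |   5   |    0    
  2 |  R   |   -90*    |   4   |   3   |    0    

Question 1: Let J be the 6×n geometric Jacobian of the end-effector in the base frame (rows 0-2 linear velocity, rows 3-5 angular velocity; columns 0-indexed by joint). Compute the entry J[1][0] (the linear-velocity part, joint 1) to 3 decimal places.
axis z_0 = ẑ; lever o_n−o_0 = (5.0981,2.8301,4.0000)
cross product → J_v[:, 0] = (-2.8301,5.0981,0.0000)
J_ω[:, 0] = z_0
entry J[1][0] = 5.0981

5.098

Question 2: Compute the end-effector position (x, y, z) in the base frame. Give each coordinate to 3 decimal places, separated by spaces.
5.098 2.830 4.000

after link 1: o_1 = (2.5000, 4.3301, 0.0000)
after link 2: o_2 = (5.0981, 2.8301, 4.0000)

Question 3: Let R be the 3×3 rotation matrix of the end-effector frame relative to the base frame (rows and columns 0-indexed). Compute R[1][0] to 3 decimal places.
End-effector x-axis (col 0 of R) = (0.8660,-0.5000,0.0000)
R[1][0] = -0.5000

-0.500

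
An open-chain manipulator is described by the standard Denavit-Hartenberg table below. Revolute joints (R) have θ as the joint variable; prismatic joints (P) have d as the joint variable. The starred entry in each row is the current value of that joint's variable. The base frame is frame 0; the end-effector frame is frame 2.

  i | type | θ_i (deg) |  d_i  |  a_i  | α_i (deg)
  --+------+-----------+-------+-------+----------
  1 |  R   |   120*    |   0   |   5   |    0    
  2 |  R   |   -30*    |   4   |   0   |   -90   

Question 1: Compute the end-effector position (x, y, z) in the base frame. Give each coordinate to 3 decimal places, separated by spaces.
after link 1: o_1 = (-2.5000, 4.3301, 0.0000)
after link 2: o_2 = (-2.5000, 4.3301, 4.0000)

-2.500 4.330 4.000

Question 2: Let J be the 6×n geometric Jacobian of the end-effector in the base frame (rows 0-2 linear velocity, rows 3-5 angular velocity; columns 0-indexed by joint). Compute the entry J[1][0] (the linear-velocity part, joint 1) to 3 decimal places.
-2.500

axis z_0 = ẑ; lever o_n−o_0 = (-2.5000,4.3301,4.0000)
cross product → J_v[:, 0] = (-4.3301,-2.5000,0.0000)
J_ω[:, 0] = z_0
entry J[1][0] = -2.5000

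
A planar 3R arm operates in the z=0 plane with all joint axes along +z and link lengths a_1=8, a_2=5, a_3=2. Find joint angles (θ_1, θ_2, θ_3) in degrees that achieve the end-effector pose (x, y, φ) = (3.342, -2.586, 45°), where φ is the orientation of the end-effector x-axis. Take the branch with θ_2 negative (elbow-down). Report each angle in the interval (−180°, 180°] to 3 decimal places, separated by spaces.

-30.006 -150.000 -134.994

wrist centre = target − a_3·(cos φ, sin φ) = (1.9278, -4.0002)
cos θ_2 = (19.7181−8²−5²)/(2·8·5) = -0.8660; θ_2 = -149.9999° (elbow-down)
β = atan2(-4.0002,1.9278) = -64.2696°; ψ = atan2(-2.5000,3.6699) = -34.2636°
θ_1 = β − ψ = -30.0060°
θ_3 = φ − θ_1 − θ_2 = -134.9942° (wrapped to (-180°,180°])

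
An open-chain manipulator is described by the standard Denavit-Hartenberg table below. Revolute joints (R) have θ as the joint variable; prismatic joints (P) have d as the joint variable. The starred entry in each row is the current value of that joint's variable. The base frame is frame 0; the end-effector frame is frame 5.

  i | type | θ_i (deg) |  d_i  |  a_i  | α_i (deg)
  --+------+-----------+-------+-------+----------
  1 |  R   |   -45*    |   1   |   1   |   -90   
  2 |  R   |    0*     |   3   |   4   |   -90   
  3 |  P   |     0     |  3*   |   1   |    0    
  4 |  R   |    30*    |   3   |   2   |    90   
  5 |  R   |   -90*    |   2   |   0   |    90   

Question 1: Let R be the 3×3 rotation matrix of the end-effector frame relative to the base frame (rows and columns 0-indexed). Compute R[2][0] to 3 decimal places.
End-effector x-axis (col 0 of R) = (-0.0000,-0.0000,1.0000)
R[2][0] = 1.0000

1.000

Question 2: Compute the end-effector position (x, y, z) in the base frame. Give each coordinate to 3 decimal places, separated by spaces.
8.813 -3.536 -5.000

after link 1: o_1 = (0.7071, -0.7071, 1.0000)
after link 2: o_2 = (5.6569, -1.4142, 1.0000)
after link 3: o_3 = (6.3640, -2.1213, -2.0000)
after link 4: o_4 = (6.8816, -4.0532, -5.0000)
after link 5: o_5 = (8.8135, -3.5355, -5.0000)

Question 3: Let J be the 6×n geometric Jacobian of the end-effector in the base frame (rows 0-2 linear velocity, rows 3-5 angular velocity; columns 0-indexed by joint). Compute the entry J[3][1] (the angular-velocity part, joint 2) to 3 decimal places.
axis z_1 = (0.7071,0.7071,0.0000); lever o_n−o_1 = (8.1063,-2.8284,-6.0000)
cross product → J_v[:, 1] = (-4.2426,4.2426,-7.7321)
J_ω[:, 1] = z_1
entry J[3][1] = 0.7071

0.707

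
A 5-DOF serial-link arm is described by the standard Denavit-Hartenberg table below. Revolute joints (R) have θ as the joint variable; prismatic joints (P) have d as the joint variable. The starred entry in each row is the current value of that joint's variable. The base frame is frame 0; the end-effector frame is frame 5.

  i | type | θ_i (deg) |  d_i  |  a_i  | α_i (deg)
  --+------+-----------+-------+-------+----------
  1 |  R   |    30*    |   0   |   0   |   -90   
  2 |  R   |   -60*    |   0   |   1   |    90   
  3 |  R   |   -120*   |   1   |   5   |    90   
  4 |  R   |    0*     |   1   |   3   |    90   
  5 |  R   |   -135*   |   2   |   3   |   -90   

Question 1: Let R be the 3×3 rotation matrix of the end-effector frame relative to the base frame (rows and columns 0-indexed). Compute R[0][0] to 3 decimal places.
End-effector x-axis (col 0 of R) = (0.2888,0.4656,0.8365)
R[0][0] = 0.2888

0.289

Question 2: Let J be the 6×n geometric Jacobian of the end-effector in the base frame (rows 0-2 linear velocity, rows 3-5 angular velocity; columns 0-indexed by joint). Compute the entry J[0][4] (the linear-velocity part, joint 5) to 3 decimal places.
1.785

axis z_4 = (0.7500,0.4330,-0.5000); lever o_n−o_4 = (2.3665,2.2629,1.5095)
cross product → J_v[:, 4] = (1.7851,-2.3154,0.6724)
J_ω[:, 4] = z_4
entry J[0][4] = 1.7851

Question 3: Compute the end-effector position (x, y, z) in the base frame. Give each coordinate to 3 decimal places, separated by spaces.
after link 1: o_1 = (0.0000, 0.0000, 0.0000)
after link 2: o_2 = (0.4330, 0.2500, 0.8660)
after link 3: o_3 = (0.7655, -4.5580, -0.7990)
after link 4: o_4 = (0.7901, -6.9665, -2.8481)
after link 5: o_5 = (3.1566, -4.7036, -1.3385)

3.157 -4.704 -1.339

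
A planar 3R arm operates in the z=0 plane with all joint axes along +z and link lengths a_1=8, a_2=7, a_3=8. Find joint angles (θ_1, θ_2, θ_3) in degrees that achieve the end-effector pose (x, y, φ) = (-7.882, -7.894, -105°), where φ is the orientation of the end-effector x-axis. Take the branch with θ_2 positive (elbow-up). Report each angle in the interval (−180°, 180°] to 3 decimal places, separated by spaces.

123.285 135.002 -3.287

wrist centre = target − a_3·(cos φ, sin φ) = (-5.8114, -0.1666)
cos θ_2 = (33.8007−8²−7²)/(2·8·7) = -0.7071; θ_2 = 135.0024° (elbow-up)
β = atan2(-0.1666,-5.8114) = -178.3580°; ψ = atan2(4.9495,3.0500) = 58.3575°
θ_1 = β − ψ = -236.7155°
θ_3 = φ − θ_1 − θ_2 = -3.2870° (wrapped to (-180°,180°])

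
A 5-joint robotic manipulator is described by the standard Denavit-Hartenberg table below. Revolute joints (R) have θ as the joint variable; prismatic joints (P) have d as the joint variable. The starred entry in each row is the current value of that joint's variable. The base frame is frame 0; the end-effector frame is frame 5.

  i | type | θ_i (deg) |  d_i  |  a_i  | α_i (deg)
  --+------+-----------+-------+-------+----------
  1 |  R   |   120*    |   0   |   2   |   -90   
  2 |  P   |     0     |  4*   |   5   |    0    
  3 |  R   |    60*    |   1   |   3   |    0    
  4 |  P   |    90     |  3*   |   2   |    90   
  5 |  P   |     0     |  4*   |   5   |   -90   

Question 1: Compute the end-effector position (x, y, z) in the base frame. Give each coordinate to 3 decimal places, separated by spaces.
-9.147 -0.157 -9.562

after link 1: o_1 = (-1.0000, 1.7321, 0.0000)
after link 2: o_2 = (-6.9641, 4.0622, 0.0000)
after link 3: o_3 = (-8.5801, 4.8612, -2.5981)
after link 4: o_4 = (-10.3122, 1.8612, -3.5981)
after link 5: o_5 = (-9.1471, -0.1567, -9.5622)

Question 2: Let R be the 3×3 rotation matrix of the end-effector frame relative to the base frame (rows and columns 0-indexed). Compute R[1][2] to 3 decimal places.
End-effector z-axis (col 2 of R) = (-0.8660,-0.5000,0.0000)
R[1][2] = -0.5000

-0.500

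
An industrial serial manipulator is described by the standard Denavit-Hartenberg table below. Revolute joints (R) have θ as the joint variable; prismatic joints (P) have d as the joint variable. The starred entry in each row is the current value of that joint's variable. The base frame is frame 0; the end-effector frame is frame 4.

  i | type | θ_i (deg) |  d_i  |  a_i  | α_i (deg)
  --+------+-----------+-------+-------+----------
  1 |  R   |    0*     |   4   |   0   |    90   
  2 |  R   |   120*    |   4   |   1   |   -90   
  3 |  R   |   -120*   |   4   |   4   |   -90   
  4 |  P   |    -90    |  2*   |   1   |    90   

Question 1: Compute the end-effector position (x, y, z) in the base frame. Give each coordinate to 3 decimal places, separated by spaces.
after link 1: o_1 = (0.0000, 0.0000, 4.0000)
after link 2: o_2 = (-0.5000, -4.0000, 4.8660)
after link 3: o_3 = (-2.9641, -7.4641, 1.1340)
after link 4: o_4 = (-4.6962, -8.4641, 2.1340)

-4.696 -8.464 2.134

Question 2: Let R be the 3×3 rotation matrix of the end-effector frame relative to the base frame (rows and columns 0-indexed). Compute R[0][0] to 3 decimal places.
End-effector x-axis (col 0 of R) = (-0.8660,-0.0000,-0.5000)
R[0][0] = -0.8660

-0.866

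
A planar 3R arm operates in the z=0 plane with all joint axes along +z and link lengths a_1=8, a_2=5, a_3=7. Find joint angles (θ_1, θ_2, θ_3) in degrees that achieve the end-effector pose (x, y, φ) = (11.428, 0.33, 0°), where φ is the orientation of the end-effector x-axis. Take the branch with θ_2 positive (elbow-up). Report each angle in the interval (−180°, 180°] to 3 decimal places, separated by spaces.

-30.000 150.003 -120.003

wrist centre = target − a_3·(cos φ, sin φ) = (4.4280, 0.3300)
cos θ_2 = (19.7161−8²−5²)/(2·8·5) = -0.8660; θ_2 = 150.0027° (elbow-up)
β = atan2(0.3300,4.4280) = 4.2621°; ψ = atan2(2.4998,3.6698) = 34.2623°
θ_1 = β − ψ = -30.0001°
θ_3 = φ − θ_1 − θ_2 = -120.0026° (wrapped to (-180°,180°])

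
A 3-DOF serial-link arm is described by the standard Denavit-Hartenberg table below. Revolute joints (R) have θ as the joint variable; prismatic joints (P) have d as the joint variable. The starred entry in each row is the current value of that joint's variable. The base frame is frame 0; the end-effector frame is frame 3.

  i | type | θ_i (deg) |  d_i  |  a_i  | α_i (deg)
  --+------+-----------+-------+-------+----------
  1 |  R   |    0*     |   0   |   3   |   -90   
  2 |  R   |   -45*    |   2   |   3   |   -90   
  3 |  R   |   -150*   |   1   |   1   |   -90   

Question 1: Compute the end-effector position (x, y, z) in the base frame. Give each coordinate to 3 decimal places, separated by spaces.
5.216 2.500 0.802

after link 1: o_1 = (3.0000, 0.0000, 0.0000)
after link 2: o_2 = (5.1213, 2.0000, 2.1213)
after link 3: o_3 = (5.2161, 2.5000, 0.8018)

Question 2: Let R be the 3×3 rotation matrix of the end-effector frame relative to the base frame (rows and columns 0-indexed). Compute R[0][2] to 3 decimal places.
End-effector z-axis (col 2 of R) = (0.3536,0.8660,0.3536)
R[0][2] = 0.3536

0.354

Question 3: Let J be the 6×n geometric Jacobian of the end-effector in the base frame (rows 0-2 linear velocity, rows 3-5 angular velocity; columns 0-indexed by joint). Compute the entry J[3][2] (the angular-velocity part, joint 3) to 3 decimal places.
0.707

axis z_2 = (0.7071,0.0000,-0.7071); lever o_n−o_2 = (0.0947,0.5000,-1.3195)
cross product → J_v[:, 2] = (0.3536,0.8660,0.3536)
J_ω[:, 2] = z_2
entry J[3][2] = 0.7071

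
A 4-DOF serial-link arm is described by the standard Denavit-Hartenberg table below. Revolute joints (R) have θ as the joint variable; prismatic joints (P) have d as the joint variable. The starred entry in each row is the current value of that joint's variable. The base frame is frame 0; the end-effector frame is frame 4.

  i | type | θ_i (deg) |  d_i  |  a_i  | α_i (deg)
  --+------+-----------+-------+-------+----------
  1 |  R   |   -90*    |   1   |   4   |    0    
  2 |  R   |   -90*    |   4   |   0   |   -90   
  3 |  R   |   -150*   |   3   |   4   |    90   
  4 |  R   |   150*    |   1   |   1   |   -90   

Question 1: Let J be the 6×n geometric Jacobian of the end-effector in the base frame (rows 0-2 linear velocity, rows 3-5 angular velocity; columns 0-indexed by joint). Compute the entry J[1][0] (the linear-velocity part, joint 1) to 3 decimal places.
axis z_0 = ẑ; lever o_n−o_0 = (3.2141,-7.5000,5.7010)
cross product → J_v[:, 0] = (7.5000,3.2141,-0.0000)
J_ω[:, 0] = z_0
entry J[1][0] = 3.2141

3.214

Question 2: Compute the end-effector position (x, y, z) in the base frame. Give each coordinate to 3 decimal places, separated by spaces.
after link 1: o_1 = (0.0000, -4.0000, 1.0000)
after link 2: o_2 = (0.0000, -4.0000, 5.0000)
after link 3: o_3 = (3.4641, -7.0000, 7.0000)
after link 4: o_4 = (3.2141, -7.5000, 5.7010)

3.214 -7.500 5.701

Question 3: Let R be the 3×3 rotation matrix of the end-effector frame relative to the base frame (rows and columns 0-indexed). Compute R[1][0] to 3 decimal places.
End-effector x-axis (col 0 of R) = (-0.7500,-0.5000,-0.4330)
R[1][0] = -0.5000

-0.500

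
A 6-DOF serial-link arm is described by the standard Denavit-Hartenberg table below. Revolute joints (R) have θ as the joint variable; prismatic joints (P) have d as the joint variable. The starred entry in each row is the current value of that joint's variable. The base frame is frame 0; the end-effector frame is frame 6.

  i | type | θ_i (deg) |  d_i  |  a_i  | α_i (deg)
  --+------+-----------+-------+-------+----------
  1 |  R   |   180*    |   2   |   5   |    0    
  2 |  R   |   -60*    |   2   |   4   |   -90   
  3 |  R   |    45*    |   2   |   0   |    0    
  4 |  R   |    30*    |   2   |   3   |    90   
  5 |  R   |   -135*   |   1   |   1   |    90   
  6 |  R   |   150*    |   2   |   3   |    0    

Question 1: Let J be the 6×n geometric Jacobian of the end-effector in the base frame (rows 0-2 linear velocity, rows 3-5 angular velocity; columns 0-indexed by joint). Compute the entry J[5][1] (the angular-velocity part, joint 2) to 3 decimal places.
1.000

axis z_1 = (0.0000,0.0000,1.0000); lever o_n−o_1 = (-9.2263,2.8920,0.0238)
cross product → J_v[:, 1] = (-2.8920,-9.2263,0.0000)
J_ω[:, 1] = z_1
entry J[5][1] = 1.0000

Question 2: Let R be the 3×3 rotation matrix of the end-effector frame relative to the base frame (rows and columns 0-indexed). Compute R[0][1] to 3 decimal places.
End-effector y-axis (col 1 of R) = (0.0663,-0.8220,-0.5657)
R[0][1] = 0.0663

0.066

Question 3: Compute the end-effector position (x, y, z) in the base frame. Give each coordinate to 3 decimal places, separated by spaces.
-14.226 2.892 2.024

after link 1: o_1 = (-5.0000, 0.0000, 2.0000)
after link 2: o_2 = (-7.0000, 3.4641, 4.0000)
after link 3: o_3 = (-8.7321, 2.4641, 4.0000)
after link 4: o_4 = (-10.8523, 2.1365, 1.1022)
after link 5: o_5 = (-10.6314, 3.1681, 2.0441)
after link 6: o_6 = (-14.2263, 2.8920, 2.0238)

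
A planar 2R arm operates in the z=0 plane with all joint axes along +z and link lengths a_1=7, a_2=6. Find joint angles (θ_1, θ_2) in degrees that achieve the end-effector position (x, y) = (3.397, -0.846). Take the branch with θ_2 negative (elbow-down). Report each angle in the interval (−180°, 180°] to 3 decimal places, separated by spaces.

44.998 -149.998

cos θ_2 = (12.2553−7²−6²)/(2·7·6) = -0.8660; θ_2 = -149.9980° (elbow-down)
β = atan2(-0.8460,3.3970) = -13.9846°; ψ = atan2(-3.0002,1.8040) = -58.9823°
θ_1 = β − ψ = 44.9977°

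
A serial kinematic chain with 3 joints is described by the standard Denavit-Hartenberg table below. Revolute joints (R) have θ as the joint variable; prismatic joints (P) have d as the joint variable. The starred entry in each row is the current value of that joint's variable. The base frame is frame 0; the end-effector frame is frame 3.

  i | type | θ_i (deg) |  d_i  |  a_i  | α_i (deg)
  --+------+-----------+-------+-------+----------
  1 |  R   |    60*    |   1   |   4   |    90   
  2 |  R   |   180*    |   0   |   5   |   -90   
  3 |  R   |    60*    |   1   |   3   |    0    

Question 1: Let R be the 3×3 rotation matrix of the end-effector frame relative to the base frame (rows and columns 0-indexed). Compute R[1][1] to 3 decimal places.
1.000

End-effector y-axis (col 1 of R) = (0.0000,1.0000,-0.0000)
R[1][1] = 1.0000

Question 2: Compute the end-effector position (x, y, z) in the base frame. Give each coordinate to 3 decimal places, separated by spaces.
-3.500 -0.866 0.000

after link 1: o_1 = (2.0000, 3.4641, 1.0000)
after link 2: o_2 = (-0.5000, -0.8660, 1.0000)
after link 3: o_3 = (-3.5000, -0.8660, 0.0000)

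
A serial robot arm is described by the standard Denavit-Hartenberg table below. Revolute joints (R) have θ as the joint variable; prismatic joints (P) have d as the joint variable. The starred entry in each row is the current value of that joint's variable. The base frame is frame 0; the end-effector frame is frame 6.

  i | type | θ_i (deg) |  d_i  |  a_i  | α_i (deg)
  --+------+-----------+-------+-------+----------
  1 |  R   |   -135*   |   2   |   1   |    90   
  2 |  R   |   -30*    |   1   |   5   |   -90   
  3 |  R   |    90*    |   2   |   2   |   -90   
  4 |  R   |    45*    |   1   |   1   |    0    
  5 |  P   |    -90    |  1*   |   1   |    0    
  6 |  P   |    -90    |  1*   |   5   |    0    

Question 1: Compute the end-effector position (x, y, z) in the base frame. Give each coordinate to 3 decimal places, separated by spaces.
after link 1: o_1 = (-0.7071, -0.7071, 2.0000)
after link 2: o_2 = (-4.4761, -3.0619, -0.5000)
after link 3: o_3 = (-3.7690, -5.1832, 1.2321)
after link 4: o_4 = (-2.4066, -4.8208, 1.1197)
after link 5: o_5 = (-1.5442, -4.9584, 2.2321)
after link 6: o_6 = (-4.6819, -3.0961, 5.7939)

-4.682 -3.096 5.794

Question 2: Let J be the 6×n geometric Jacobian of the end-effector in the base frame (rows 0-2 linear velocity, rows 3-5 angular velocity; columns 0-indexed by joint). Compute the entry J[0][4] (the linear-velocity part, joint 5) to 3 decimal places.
prismatic axis z_4 = (0.6124,0.6124,0.5000)
J_v[:, 4] = z_4; J_ω[:, 4] = (0,0,0)
entry J[0][4] = 0.6124

0.612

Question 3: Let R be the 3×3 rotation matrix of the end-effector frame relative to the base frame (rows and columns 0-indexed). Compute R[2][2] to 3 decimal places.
0.500

End-effector z-axis (col 2 of R) = (0.6124,0.6124,0.5000)
R[2][2] = 0.5000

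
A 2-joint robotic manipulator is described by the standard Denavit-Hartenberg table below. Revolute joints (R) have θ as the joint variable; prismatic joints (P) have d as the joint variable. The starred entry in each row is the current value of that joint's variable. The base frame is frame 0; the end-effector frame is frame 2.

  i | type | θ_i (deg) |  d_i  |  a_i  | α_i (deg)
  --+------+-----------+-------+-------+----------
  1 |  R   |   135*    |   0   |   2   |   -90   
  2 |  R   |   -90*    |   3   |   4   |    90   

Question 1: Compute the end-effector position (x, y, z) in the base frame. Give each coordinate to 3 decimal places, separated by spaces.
-3.536 -0.707 4.000

after link 1: o_1 = (-1.4142, 1.4142, 0.0000)
after link 2: o_2 = (-3.5355, -0.7071, 4.0000)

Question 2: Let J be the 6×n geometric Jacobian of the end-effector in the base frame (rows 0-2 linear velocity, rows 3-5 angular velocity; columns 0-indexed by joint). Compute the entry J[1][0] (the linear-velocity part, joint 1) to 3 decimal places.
axis z_0 = ẑ; lever o_n−o_0 = (-3.5355,-0.7071,4.0000)
cross product → J_v[:, 0] = (0.7071,-3.5355,0.0000)
J_ω[:, 0] = z_0
entry J[1][0] = -3.5355

-3.536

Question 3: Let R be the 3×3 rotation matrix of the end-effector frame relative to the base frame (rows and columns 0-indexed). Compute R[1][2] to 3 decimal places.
End-effector z-axis (col 2 of R) = (0.7071,-0.7071,0.0000)
R[1][2] = -0.7071

-0.707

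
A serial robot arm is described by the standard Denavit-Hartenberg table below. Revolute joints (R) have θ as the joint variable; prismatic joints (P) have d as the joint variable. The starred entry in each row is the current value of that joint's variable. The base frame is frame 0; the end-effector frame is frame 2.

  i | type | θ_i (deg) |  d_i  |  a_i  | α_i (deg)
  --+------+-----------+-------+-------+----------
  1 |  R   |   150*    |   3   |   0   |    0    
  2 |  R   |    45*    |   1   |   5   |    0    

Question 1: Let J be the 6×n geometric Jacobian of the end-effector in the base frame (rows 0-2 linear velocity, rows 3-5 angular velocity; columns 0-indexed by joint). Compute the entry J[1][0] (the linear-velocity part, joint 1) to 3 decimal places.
-4.830

axis z_0 = ẑ; lever o_n−o_0 = (-4.8296,-1.2941,4.0000)
cross product → J_v[:, 0] = (1.2941,-4.8296,0.0000)
J_ω[:, 0] = z_0
entry J[1][0] = -4.8296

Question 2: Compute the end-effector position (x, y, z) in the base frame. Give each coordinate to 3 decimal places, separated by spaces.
-4.830 -1.294 4.000

after link 1: o_1 = (0.0000, 0.0000, 3.0000)
after link 2: o_2 = (-4.8296, -1.2941, 4.0000)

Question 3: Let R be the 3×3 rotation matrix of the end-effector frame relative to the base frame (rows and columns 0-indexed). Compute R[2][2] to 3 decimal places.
1.000

End-effector z-axis (col 2 of R) = (0.0000,0.0000,1.0000)
R[2][2] = 1.0000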